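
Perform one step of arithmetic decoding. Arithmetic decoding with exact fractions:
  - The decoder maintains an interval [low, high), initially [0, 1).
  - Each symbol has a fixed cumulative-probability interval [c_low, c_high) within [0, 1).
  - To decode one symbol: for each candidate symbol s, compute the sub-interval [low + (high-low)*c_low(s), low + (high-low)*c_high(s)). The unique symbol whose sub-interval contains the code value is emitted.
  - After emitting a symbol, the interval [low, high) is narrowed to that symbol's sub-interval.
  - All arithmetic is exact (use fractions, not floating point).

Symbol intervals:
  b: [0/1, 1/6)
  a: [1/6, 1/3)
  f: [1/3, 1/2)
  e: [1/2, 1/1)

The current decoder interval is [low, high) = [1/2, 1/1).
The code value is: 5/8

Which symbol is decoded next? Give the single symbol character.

Interval width = high − low = 1/1 − 1/2 = 1/2
Scaled code = (code − low) / width = (5/8 − 1/2) / 1/2 = 1/4
  b: [0/1, 1/6) 
  a: [1/6, 1/3) ← scaled code falls here ✓
  f: [1/3, 1/2) 
  e: [1/2, 1/1) 

Answer: a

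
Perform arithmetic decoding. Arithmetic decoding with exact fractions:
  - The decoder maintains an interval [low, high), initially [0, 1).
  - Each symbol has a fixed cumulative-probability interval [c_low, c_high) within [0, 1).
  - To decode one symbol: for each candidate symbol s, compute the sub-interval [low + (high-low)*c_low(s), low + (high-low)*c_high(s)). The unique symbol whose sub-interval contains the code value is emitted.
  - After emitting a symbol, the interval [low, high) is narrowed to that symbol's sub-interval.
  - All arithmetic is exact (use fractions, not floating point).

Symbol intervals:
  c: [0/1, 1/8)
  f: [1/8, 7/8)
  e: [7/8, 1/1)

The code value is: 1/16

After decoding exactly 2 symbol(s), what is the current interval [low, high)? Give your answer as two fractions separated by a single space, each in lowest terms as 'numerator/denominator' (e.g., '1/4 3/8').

Answer: 1/64 7/64

Derivation:
Step 1: interval [0/1, 1/1), width = 1/1 - 0/1 = 1/1
  'c': [0/1 + 1/1*0/1, 0/1 + 1/1*1/8) = [0/1, 1/8) <- contains code 1/16
  'f': [0/1 + 1/1*1/8, 0/1 + 1/1*7/8) = [1/8, 7/8)
  'e': [0/1 + 1/1*7/8, 0/1 + 1/1*1/1) = [7/8, 1/1)
  emit 'c', narrow to [0/1, 1/8)
Step 2: interval [0/1, 1/8), width = 1/8 - 0/1 = 1/8
  'c': [0/1 + 1/8*0/1, 0/1 + 1/8*1/8) = [0/1, 1/64)
  'f': [0/1 + 1/8*1/8, 0/1 + 1/8*7/8) = [1/64, 7/64) <- contains code 1/16
  'e': [0/1 + 1/8*7/8, 0/1 + 1/8*1/1) = [7/64, 1/8)
  emit 'f', narrow to [1/64, 7/64)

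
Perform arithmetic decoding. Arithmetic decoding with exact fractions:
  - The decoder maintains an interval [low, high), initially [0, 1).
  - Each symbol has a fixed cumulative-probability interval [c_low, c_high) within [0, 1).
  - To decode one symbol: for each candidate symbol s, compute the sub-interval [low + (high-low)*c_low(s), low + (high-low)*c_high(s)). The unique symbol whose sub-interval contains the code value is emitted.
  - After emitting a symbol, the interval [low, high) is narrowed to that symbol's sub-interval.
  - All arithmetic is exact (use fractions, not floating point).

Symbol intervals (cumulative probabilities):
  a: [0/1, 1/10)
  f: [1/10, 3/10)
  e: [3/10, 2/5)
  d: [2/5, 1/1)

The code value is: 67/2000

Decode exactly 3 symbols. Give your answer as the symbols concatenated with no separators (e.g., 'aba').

Answer: aee

Derivation:
Step 1: interval [0/1, 1/1), width = 1/1 - 0/1 = 1/1
  'a': [0/1 + 1/1*0/1, 0/1 + 1/1*1/10) = [0/1, 1/10) <- contains code 67/2000
  'f': [0/1 + 1/1*1/10, 0/1 + 1/1*3/10) = [1/10, 3/10)
  'e': [0/1 + 1/1*3/10, 0/1 + 1/1*2/5) = [3/10, 2/5)
  'd': [0/1 + 1/1*2/5, 0/1 + 1/1*1/1) = [2/5, 1/1)
  emit 'a', narrow to [0/1, 1/10)
Step 2: interval [0/1, 1/10), width = 1/10 - 0/1 = 1/10
  'a': [0/1 + 1/10*0/1, 0/1 + 1/10*1/10) = [0/1, 1/100)
  'f': [0/1 + 1/10*1/10, 0/1 + 1/10*3/10) = [1/100, 3/100)
  'e': [0/1 + 1/10*3/10, 0/1 + 1/10*2/5) = [3/100, 1/25) <- contains code 67/2000
  'd': [0/1 + 1/10*2/5, 0/1 + 1/10*1/1) = [1/25, 1/10)
  emit 'e', narrow to [3/100, 1/25)
Step 3: interval [3/100, 1/25), width = 1/25 - 3/100 = 1/100
  'a': [3/100 + 1/100*0/1, 3/100 + 1/100*1/10) = [3/100, 31/1000)
  'f': [3/100 + 1/100*1/10, 3/100 + 1/100*3/10) = [31/1000, 33/1000)
  'e': [3/100 + 1/100*3/10, 3/100 + 1/100*2/5) = [33/1000, 17/500) <- contains code 67/2000
  'd': [3/100 + 1/100*2/5, 3/100 + 1/100*1/1) = [17/500, 1/25)
  emit 'e', narrow to [33/1000, 17/500)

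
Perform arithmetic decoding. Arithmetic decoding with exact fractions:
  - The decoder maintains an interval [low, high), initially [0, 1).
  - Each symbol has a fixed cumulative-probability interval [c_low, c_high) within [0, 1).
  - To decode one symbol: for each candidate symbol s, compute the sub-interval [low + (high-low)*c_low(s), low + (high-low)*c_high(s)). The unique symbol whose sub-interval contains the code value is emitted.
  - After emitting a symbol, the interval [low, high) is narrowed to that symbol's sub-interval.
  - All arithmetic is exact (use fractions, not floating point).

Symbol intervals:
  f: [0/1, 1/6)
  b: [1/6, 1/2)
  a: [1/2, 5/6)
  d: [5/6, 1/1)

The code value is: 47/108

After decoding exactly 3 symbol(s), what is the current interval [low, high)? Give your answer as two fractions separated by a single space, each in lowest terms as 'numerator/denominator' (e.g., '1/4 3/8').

Answer: 23/54 4/9

Derivation:
Step 1: interval [0/1, 1/1), width = 1/1 - 0/1 = 1/1
  'f': [0/1 + 1/1*0/1, 0/1 + 1/1*1/6) = [0/1, 1/6)
  'b': [0/1 + 1/1*1/6, 0/1 + 1/1*1/2) = [1/6, 1/2) <- contains code 47/108
  'a': [0/1 + 1/1*1/2, 0/1 + 1/1*5/6) = [1/2, 5/6)
  'd': [0/1 + 1/1*5/6, 0/1 + 1/1*1/1) = [5/6, 1/1)
  emit 'b', narrow to [1/6, 1/2)
Step 2: interval [1/6, 1/2), width = 1/2 - 1/6 = 1/3
  'f': [1/6 + 1/3*0/1, 1/6 + 1/3*1/6) = [1/6, 2/9)
  'b': [1/6 + 1/3*1/6, 1/6 + 1/3*1/2) = [2/9, 1/3)
  'a': [1/6 + 1/3*1/2, 1/6 + 1/3*5/6) = [1/3, 4/9) <- contains code 47/108
  'd': [1/6 + 1/3*5/6, 1/6 + 1/3*1/1) = [4/9, 1/2)
  emit 'a', narrow to [1/3, 4/9)
Step 3: interval [1/3, 4/9), width = 4/9 - 1/3 = 1/9
  'f': [1/3 + 1/9*0/1, 1/3 + 1/9*1/6) = [1/3, 19/54)
  'b': [1/3 + 1/9*1/6, 1/3 + 1/9*1/2) = [19/54, 7/18)
  'a': [1/3 + 1/9*1/2, 1/3 + 1/9*5/6) = [7/18, 23/54)
  'd': [1/3 + 1/9*5/6, 1/3 + 1/9*1/1) = [23/54, 4/9) <- contains code 47/108
  emit 'd', narrow to [23/54, 4/9)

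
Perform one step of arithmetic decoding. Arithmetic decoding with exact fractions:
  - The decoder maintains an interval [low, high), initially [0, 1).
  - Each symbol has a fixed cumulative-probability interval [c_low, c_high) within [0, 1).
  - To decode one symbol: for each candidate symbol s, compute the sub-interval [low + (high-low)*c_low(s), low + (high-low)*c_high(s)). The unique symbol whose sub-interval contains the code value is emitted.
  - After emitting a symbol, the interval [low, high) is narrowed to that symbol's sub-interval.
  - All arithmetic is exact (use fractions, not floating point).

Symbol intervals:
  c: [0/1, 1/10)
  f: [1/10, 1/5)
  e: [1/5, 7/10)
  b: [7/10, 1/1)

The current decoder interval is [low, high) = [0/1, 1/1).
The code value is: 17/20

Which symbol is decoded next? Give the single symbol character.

Interval width = high − low = 1/1 − 0/1 = 1/1
Scaled code = (code − low) / width = (17/20 − 0/1) / 1/1 = 17/20
  c: [0/1, 1/10) 
  f: [1/10, 1/5) 
  e: [1/5, 7/10) 
  b: [7/10, 1/1) ← scaled code falls here ✓

Answer: b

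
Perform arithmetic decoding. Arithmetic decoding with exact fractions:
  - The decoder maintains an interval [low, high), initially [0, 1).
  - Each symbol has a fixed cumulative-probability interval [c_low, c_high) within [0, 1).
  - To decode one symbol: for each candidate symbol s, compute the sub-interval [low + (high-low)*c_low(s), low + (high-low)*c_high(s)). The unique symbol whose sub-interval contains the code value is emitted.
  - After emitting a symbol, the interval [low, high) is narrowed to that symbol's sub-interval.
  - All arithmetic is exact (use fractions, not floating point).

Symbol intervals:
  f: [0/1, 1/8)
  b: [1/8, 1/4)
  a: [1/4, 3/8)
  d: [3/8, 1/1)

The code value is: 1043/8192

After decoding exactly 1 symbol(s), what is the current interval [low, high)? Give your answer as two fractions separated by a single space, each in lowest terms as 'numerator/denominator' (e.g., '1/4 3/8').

Step 1: interval [0/1, 1/1), width = 1/1 - 0/1 = 1/1
  'f': [0/1 + 1/1*0/1, 0/1 + 1/1*1/8) = [0/1, 1/8)
  'b': [0/1 + 1/1*1/8, 0/1 + 1/1*1/4) = [1/8, 1/4) <- contains code 1043/8192
  'a': [0/1 + 1/1*1/4, 0/1 + 1/1*3/8) = [1/4, 3/8)
  'd': [0/1 + 1/1*3/8, 0/1 + 1/1*1/1) = [3/8, 1/1)
  emit 'b', narrow to [1/8, 1/4)

Answer: 1/8 1/4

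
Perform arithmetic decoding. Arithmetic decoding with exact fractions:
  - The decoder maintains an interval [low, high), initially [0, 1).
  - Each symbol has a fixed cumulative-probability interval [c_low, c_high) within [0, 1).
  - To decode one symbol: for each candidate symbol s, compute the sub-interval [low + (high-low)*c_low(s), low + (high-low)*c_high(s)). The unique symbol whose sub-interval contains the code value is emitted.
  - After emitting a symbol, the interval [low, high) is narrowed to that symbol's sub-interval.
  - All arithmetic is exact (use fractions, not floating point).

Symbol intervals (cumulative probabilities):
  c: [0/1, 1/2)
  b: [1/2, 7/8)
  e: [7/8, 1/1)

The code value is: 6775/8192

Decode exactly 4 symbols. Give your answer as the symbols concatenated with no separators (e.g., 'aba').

Step 1: interval [0/1, 1/1), width = 1/1 - 0/1 = 1/1
  'c': [0/1 + 1/1*0/1, 0/1 + 1/1*1/2) = [0/1, 1/2)
  'b': [0/1 + 1/1*1/2, 0/1 + 1/1*7/8) = [1/2, 7/8) <- contains code 6775/8192
  'e': [0/1 + 1/1*7/8, 0/1 + 1/1*1/1) = [7/8, 1/1)
  emit 'b', narrow to [1/2, 7/8)
Step 2: interval [1/2, 7/8), width = 7/8 - 1/2 = 3/8
  'c': [1/2 + 3/8*0/1, 1/2 + 3/8*1/2) = [1/2, 11/16)
  'b': [1/2 + 3/8*1/2, 1/2 + 3/8*7/8) = [11/16, 53/64) <- contains code 6775/8192
  'e': [1/2 + 3/8*7/8, 1/2 + 3/8*1/1) = [53/64, 7/8)
  emit 'b', narrow to [11/16, 53/64)
Step 3: interval [11/16, 53/64), width = 53/64 - 11/16 = 9/64
  'c': [11/16 + 9/64*0/1, 11/16 + 9/64*1/2) = [11/16, 97/128)
  'b': [11/16 + 9/64*1/2, 11/16 + 9/64*7/8) = [97/128, 415/512)
  'e': [11/16 + 9/64*7/8, 11/16 + 9/64*1/1) = [415/512, 53/64) <- contains code 6775/8192
  emit 'e', narrow to [415/512, 53/64)
Step 4: interval [415/512, 53/64), width = 53/64 - 415/512 = 9/512
  'c': [415/512 + 9/512*0/1, 415/512 + 9/512*1/2) = [415/512, 839/1024)
  'b': [415/512 + 9/512*1/2, 415/512 + 9/512*7/8) = [839/1024, 3383/4096)
  'e': [415/512 + 9/512*7/8, 415/512 + 9/512*1/1) = [3383/4096, 53/64) <- contains code 6775/8192
  emit 'e', narrow to [3383/4096, 53/64)

Answer: bbee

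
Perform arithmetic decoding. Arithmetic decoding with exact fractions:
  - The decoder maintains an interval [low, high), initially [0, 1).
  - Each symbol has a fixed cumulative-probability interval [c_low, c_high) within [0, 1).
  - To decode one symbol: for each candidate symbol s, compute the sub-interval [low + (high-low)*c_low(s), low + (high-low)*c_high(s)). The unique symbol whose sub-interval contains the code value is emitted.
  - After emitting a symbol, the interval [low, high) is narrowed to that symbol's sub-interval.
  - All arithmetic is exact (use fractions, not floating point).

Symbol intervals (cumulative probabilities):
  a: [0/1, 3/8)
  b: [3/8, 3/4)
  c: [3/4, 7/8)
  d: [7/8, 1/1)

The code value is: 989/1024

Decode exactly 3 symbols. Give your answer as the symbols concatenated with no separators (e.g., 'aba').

Answer: dbd

Derivation:
Step 1: interval [0/1, 1/1), width = 1/1 - 0/1 = 1/1
  'a': [0/1 + 1/1*0/1, 0/1 + 1/1*3/8) = [0/1, 3/8)
  'b': [0/1 + 1/1*3/8, 0/1 + 1/1*3/4) = [3/8, 3/4)
  'c': [0/1 + 1/1*3/4, 0/1 + 1/1*7/8) = [3/4, 7/8)
  'd': [0/1 + 1/1*7/8, 0/1 + 1/1*1/1) = [7/8, 1/1) <- contains code 989/1024
  emit 'd', narrow to [7/8, 1/1)
Step 2: interval [7/8, 1/1), width = 1/1 - 7/8 = 1/8
  'a': [7/8 + 1/8*0/1, 7/8 + 1/8*3/8) = [7/8, 59/64)
  'b': [7/8 + 1/8*3/8, 7/8 + 1/8*3/4) = [59/64, 31/32) <- contains code 989/1024
  'c': [7/8 + 1/8*3/4, 7/8 + 1/8*7/8) = [31/32, 63/64)
  'd': [7/8 + 1/8*7/8, 7/8 + 1/8*1/1) = [63/64, 1/1)
  emit 'b', narrow to [59/64, 31/32)
Step 3: interval [59/64, 31/32), width = 31/32 - 59/64 = 3/64
  'a': [59/64 + 3/64*0/1, 59/64 + 3/64*3/8) = [59/64, 481/512)
  'b': [59/64 + 3/64*3/8, 59/64 + 3/64*3/4) = [481/512, 245/256)
  'c': [59/64 + 3/64*3/4, 59/64 + 3/64*7/8) = [245/256, 493/512)
  'd': [59/64 + 3/64*7/8, 59/64 + 3/64*1/1) = [493/512, 31/32) <- contains code 989/1024
  emit 'd', narrow to [493/512, 31/32)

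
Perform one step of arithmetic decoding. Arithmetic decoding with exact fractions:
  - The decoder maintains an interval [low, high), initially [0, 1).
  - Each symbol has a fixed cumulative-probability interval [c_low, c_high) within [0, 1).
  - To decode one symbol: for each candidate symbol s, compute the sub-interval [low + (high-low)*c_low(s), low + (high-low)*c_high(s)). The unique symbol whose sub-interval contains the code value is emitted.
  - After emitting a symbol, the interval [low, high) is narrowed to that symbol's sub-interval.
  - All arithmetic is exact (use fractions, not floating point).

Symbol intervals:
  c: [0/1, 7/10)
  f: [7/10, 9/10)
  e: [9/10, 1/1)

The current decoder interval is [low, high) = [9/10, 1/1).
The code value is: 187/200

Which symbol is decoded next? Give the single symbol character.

Answer: c

Derivation:
Interval width = high − low = 1/1 − 9/10 = 1/10
Scaled code = (code − low) / width = (187/200 − 9/10) / 1/10 = 7/20
  c: [0/1, 7/10) ← scaled code falls here ✓
  f: [7/10, 9/10) 
  e: [9/10, 1/1) 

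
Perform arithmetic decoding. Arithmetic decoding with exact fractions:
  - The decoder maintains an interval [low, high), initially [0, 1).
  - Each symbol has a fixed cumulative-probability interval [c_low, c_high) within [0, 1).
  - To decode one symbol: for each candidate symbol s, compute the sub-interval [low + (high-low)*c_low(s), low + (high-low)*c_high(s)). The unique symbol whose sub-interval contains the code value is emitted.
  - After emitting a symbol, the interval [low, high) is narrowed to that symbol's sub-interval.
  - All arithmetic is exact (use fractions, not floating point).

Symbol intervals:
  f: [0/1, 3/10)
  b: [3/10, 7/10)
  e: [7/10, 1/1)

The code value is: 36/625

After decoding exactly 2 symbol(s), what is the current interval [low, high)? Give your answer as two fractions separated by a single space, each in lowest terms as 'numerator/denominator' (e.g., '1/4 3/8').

Step 1: interval [0/1, 1/1), width = 1/1 - 0/1 = 1/1
  'f': [0/1 + 1/1*0/1, 0/1 + 1/1*3/10) = [0/1, 3/10) <- contains code 36/625
  'b': [0/1 + 1/1*3/10, 0/1 + 1/1*7/10) = [3/10, 7/10)
  'e': [0/1 + 1/1*7/10, 0/1 + 1/1*1/1) = [7/10, 1/1)
  emit 'f', narrow to [0/1, 3/10)
Step 2: interval [0/1, 3/10), width = 3/10 - 0/1 = 3/10
  'f': [0/1 + 3/10*0/1, 0/1 + 3/10*3/10) = [0/1, 9/100) <- contains code 36/625
  'b': [0/1 + 3/10*3/10, 0/1 + 3/10*7/10) = [9/100, 21/100)
  'e': [0/1 + 3/10*7/10, 0/1 + 3/10*1/1) = [21/100, 3/10)
  emit 'f', narrow to [0/1, 9/100)

Answer: 0/1 9/100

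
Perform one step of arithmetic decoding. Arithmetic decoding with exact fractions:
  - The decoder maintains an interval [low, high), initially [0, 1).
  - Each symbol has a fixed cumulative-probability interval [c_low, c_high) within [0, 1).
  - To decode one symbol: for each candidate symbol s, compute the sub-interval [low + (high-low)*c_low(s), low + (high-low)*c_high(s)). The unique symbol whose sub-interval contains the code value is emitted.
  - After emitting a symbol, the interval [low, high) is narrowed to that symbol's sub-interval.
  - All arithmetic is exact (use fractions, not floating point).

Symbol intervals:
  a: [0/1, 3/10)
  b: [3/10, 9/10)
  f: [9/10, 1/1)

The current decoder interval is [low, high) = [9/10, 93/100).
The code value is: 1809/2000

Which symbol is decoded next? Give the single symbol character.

Answer: a

Derivation:
Interval width = high − low = 93/100 − 9/10 = 3/100
Scaled code = (code − low) / width = (1809/2000 − 9/10) / 3/100 = 3/20
  a: [0/1, 3/10) ← scaled code falls here ✓
  b: [3/10, 9/10) 
  f: [9/10, 1/1) 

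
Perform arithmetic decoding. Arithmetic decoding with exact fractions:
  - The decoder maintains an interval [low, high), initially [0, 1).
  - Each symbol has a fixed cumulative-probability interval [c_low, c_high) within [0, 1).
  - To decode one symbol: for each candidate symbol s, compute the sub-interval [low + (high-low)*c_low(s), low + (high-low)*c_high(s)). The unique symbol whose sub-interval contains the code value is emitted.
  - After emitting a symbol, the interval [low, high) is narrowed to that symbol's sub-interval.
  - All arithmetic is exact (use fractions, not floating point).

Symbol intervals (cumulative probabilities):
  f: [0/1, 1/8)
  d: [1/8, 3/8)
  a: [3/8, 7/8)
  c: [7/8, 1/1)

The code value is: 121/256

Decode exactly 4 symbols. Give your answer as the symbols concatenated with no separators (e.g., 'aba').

Step 1: interval [0/1, 1/1), width = 1/1 - 0/1 = 1/1
  'f': [0/1 + 1/1*0/1, 0/1 + 1/1*1/8) = [0/1, 1/8)
  'd': [0/1 + 1/1*1/8, 0/1 + 1/1*3/8) = [1/8, 3/8)
  'a': [0/1 + 1/1*3/8, 0/1 + 1/1*7/8) = [3/8, 7/8) <- contains code 121/256
  'c': [0/1 + 1/1*7/8, 0/1 + 1/1*1/1) = [7/8, 1/1)
  emit 'a', narrow to [3/8, 7/8)
Step 2: interval [3/8, 7/8), width = 7/8 - 3/8 = 1/2
  'f': [3/8 + 1/2*0/1, 3/8 + 1/2*1/8) = [3/8, 7/16)
  'd': [3/8 + 1/2*1/8, 3/8 + 1/2*3/8) = [7/16, 9/16) <- contains code 121/256
  'a': [3/8 + 1/2*3/8, 3/8 + 1/2*7/8) = [9/16, 13/16)
  'c': [3/8 + 1/2*7/8, 3/8 + 1/2*1/1) = [13/16, 7/8)
  emit 'd', narrow to [7/16, 9/16)
Step 3: interval [7/16, 9/16), width = 9/16 - 7/16 = 1/8
  'f': [7/16 + 1/8*0/1, 7/16 + 1/8*1/8) = [7/16, 29/64)
  'd': [7/16 + 1/8*1/8, 7/16 + 1/8*3/8) = [29/64, 31/64) <- contains code 121/256
  'a': [7/16 + 1/8*3/8, 7/16 + 1/8*7/8) = [31/64, 35/64)
  'c': [7/16 + 1/8*7/8, 7/16 + 1/8*1/1) = [35/64, 9/16)
  emit 'd', narrow to [29/64, 31/64)
Step 4: interval [29/64, 31/64), width = 31/64 - 29/64 = 1/32
  'f': [29/64 + 1/32*0/1, 29/64 + 1/32*1/8) = [29/64, 117/256)
  'd': [29/64 + 1/32*1/8, 29/64 + 1/32*3/8) = [117/256, 119/256)
  'a': [29/64 + 1/32*3/8, 29/64 + 1/32*7/8) = [119/256, 123/256) <- contains code 121/256
  'c': [29/64 + 1/32*7/8, 29/64 + 1/32*1/1) = [123/256, 31/64)
  emit 'a', narrow to [119/256, 123/256)

Answer: adda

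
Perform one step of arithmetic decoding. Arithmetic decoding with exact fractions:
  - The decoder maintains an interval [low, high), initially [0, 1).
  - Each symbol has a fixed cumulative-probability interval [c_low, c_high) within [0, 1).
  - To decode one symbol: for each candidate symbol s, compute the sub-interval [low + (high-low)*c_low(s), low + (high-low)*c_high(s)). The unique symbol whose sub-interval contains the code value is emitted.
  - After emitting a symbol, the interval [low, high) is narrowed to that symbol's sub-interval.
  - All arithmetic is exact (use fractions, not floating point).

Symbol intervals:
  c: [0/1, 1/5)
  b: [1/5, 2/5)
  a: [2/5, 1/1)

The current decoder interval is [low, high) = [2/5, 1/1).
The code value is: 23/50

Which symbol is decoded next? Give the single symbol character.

Interval width = high − low = 1/1 − 2/5 = 3/5
Scaled code = (code − low) / width = (23/50 − 2/5) / 3/5 = 1/10
  c: [0/1, 1/5) ← scaled code falls here ✓
  b: [1/5, 2/5) 
  a: [2/5, 1/1) 

Answer: c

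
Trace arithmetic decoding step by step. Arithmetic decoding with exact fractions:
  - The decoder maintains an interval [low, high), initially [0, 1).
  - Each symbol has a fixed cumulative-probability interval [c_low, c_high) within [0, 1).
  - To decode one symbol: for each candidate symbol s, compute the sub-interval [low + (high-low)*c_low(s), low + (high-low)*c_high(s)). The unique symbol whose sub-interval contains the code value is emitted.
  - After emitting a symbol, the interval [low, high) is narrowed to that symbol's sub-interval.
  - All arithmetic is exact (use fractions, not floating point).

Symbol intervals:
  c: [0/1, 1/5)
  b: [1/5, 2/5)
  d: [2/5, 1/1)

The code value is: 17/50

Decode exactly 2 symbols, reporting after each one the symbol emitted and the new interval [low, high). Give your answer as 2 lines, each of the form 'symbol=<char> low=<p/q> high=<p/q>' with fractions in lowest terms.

Step 1: interval [0/1, 1/1), width = 1/1 - 0/1 = 1/1
  'c': [0/1 + 1/1*0/1, 0/1 + 1/1*1/5) = [0/1, 1/5)
  'b': [0/1 + 1/1*1/5, 0/1 + 1/1*2/5) = [1/5, 2/5) <- contains code 17/50
  'd': [0/1 + 1/1*2/5, 0/1 + 1/1*1/1) = [2/5, 1/1)
  emit 'b', narrow to [1/5, 2/5)
Step 2: interval [1/5, 2/5), width = 2/5 - 1/5 = 1/5
  'c': [1/5 + 1/5*0/1, 1/5 + 1/5*1/5) = [1/5, 6/25)
  'b': [1/5 + 1/5*1/5, 1/5 + 1/5*2/5) = [6/25, 7/25)
  'd': [1/5 + 1/5*2/5, 1/5 + 1/5*1/1) = [7/25, 2/5) <- contains code 17/50
  emit 'd', narrow to [7/25, 2/5)

Answer: symbol=b low=1/5 high=2/5
symbol=d low=7/25 high=2/5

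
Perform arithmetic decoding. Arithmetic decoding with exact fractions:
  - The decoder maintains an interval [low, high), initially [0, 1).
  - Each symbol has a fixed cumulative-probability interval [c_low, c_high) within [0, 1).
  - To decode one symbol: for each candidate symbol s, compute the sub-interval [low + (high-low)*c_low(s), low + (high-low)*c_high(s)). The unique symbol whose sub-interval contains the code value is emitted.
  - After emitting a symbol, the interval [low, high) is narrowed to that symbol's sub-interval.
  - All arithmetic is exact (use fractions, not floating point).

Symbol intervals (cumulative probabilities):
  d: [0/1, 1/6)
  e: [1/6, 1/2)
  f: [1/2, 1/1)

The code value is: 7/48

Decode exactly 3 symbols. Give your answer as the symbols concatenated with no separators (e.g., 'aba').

Step 1: interval [0/1, 1/1), width = 1/1 - 0/1 = 1/1
  'd': [0/1 + 1/1*0/1, 0/1 + 1/1*1/6) = [0/1, 1/6) <- contains code 7/48
  'e': [0/1 + 1/1*1/6, 0/1 + 1/1*1/2) = [1/6, 1/2)
  'f': [0/1 + 1/1*1/2, 0/1 + 1/1*1/1) = [1/2, 1/1)
  emit 'd', narrow to [0/1, 1/6)
Step 2: interval [0/1, 1/6), width = 1/6 - 0/1 = 1/6
  'd': [0/1 + 1/6*0/1, 0/1 + 1/6*1/6) = [0/1, 1/36)
  'e': [0/1 + 1/6*1/6, 0/1 + 1/6*1/2) = [1/36, 1/12)
  'f': [0/1 + 1/6*1/2, 0/1 + 1/6*1/1) = [1/12, 1/6) <- contains code 7/48
  emit 'f', narrow to [1/12, 1/6)
Step 3: interval [1/12, 1/6), width = 1/6 - 1/12 = 1/12
  'd': [1/12 + 1/12*0/1, 1/12 + 1/12*1/6) = [1/12, 7/72)
  'e': [1/12 + 1/12*1/6, 1/12 + 1/12*1/2) = [7/72, 1/8)
  'f': [1/12 + 1/12*1/2, 1/12 + 1/12*1/1) = [1/8, 1/6) <- contains code 7/48
  emit 'f', narrow to [1/8, 1/6)

Answer: dff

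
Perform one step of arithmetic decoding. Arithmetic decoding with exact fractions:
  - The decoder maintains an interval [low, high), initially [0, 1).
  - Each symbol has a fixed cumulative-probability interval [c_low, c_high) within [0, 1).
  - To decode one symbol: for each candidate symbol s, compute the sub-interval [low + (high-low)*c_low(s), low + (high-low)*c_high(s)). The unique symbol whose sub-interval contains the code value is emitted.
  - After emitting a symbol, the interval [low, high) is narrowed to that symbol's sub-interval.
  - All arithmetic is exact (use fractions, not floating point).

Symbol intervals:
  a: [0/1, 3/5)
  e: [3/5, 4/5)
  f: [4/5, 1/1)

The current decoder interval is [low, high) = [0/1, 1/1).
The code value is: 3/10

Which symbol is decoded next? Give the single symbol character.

Answer: a

Derivation:
Interval width = high − low = 1/1 − 0/1 = 1/1
Scaled code = (code − low) / width = (3/10 − 0/1) / 1/1 = 3/10
  a: [0/1, 3/5) ← scaled code falls here ✓
  e: [3/5, 4/5) 
  f: [4/5, 1/1) 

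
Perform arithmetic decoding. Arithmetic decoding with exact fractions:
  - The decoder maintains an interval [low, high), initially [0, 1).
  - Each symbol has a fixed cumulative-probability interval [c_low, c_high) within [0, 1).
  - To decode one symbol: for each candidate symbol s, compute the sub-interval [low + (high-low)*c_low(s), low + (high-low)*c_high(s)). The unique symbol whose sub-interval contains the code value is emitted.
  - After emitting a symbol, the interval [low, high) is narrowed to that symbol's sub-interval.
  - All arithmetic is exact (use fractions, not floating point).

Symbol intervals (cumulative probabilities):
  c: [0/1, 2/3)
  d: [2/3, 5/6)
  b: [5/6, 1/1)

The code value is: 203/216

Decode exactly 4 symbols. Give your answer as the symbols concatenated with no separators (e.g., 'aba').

Step 1: interval [0/1, 1/1), width = 1/1 - 0/1 = 1/1
  'c': [0/1 + 1/1*0/1, 0/1 + 1/1*2/3) = [0/1, 2/3)
  'd': [0/1 + 1/1*2/3, 0/1 + 1/1*5/6) = [2/3, 5/6)
  'b': [0/1 + 1/1*5/6, 0/1 + 1/1*1/1) = [5/6, 1/1) <- contains code 203/216
  emit 'b', narrow to [5/6, 1/1)
Step 2: interval [5/6, 1/1), width = 1/1 - 5/6 = 1/6
  'c': [5/6 + 1/6*0/1, 5/6 + 1/6*2/3) = [5/6, 17/18) <- contains code 203/216
  'd': [5/6 + 1/6*2/3, 5/6 + 1/6*5/6) = [17/18, 35/36)
  'b': [5/6 + 1/6*5/6, 5/6 + 1/6*1/1) = [35/36, 1/1)
  emit 'c', narrow to [5/6, 17/18)
Step 3: interval [5/6, 17/18), width = 17/18 - 5/6 = 1/9
  'c': [5/6 + 1/9*0/1, 5/6 + 1/9*2/3) = [5/6, 49/54)
  'd': [5/6 + 1/9*2/3, 5/6 + 1/9*5/6) = [49/54, 25/27)
  'b': [5/6 + 1/9*5/6, 5/6 + 1/9*1/1) = [25/27, 17/18) <- contains code 203/216
  emit 'b', narrow to [25/27, 17/18)
Step 4: interval [25/27, 17/18), width = 17/18 - 25/27 = 1/54
  'c': [25/27 + 1/54*0/1, 25/27 + 1/54*2/3) = [25/27, 76/81)
  'd': [25/27 + 1/54*2/3, 25/27 + 1/54*5/6) = [76/81, 305/324) <- contains code 203/216
  'b': [25/27 + 1/54*5/6, 25/27 + 1/54*1/1) = [305/324, 17/18)
  emit 'd', narrow to [76/81, 305/324)

Answer: bcbd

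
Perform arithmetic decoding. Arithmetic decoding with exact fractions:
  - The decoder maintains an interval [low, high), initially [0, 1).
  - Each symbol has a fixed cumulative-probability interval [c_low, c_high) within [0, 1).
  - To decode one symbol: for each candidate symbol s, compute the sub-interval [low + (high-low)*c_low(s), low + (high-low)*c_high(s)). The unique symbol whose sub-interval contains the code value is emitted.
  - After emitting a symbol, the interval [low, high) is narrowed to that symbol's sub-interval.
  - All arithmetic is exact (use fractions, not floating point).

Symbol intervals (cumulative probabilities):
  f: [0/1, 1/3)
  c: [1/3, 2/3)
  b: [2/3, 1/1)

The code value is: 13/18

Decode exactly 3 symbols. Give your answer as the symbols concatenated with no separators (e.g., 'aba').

Step 1: interval [0/1, 1/1), width = 1/1 - 0/1 = 1/1
  'f': [0/1 + 1/1*0/1, 0/1 + 1/1*1/3) = [0/1, 1/3)
  'c': [0/1 + 1/1*1/3, 0/1 + 1/1*2/3) = [1/3, 2/3)
  'b': [0/1 + 1/1*2/3, 0/1 + 1/1*1/1) = [2/3, 1/1) <- contains code 13/18
  emit 'b', narrow to [2/3, 1/1)
Step 2: interval [2/3, 1/1), width = 1/1 - 2/3 = 1/3
  'f': [2/3 + 1/3*0/1, 2/3 + 1/3*1/3) = [2/3, 7/9) <- contains code 13/18
  'c': [2/3 + 1/3*1/3, 2/3 + 1/3*2/3) = [7/9, 8/9)
  'b': [2/3 + 1/3*2/3, 2/3 + 1/3*1/1) = [8/9, 1/1)
  emit 'f', narrow to [2/3, 7/9)
Step 3: interval [2/3, 7/9), width = 7/9 - 2/3 = 1/9
  'f': [2/3 + 1/9*0/1, 2/3 + 1/9*1/3) = [2/3, 19/27)
  'c': [2/3 + 1/9*1/3, 2/3 + 1/9*2/3) = [19/27, 20/27) <- contains code 13/18
  'b': [2/3 + 1/9*2/3, 2/3 + 1/9*1/1) = [20/27, 7/9)
  emit 'c', narrow to [19/27, 20/27)

Answer: bfc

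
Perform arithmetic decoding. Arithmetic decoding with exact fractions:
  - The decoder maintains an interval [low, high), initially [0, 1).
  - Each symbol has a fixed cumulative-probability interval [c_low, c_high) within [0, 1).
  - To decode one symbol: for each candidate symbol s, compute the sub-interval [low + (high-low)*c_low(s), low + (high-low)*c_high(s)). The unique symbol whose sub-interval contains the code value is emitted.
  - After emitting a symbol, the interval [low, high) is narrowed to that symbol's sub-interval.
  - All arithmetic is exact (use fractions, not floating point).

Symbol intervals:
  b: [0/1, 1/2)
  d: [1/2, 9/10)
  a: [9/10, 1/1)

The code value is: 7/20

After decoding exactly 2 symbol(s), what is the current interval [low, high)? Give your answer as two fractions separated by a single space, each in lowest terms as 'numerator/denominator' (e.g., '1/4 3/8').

Answer: 1/4 9/20

Derivation:
Step 1: interval [0/1, 1/1), width = 1/1 - 0/1 = 1/1
  'b': [0/1 + 1/1*0/1, 0/1 + 1/1*1/2) = [0/1, 1/2) <- contains code 7/20
  'd': [0/1 + 1/1*1/2, 0/1 + 1/1*9/10) = [1/2, 9/10)
  'a': [0/1 + 1/1*9/10, 0/1 + 1/1*1/1) = [9/10, 1/1)
  emit 'b', narrow to [0/1, 1/2)
Step 2: interval [0/1, 1/2), width = 1/2 - 0/1 = 1/2
  'b': [0/1 + 1/2*0/1, 0/1 + 1/2*1/2) = [0/1, 1/4)
  'd': [0/1 + 1/2*1/2, 0/1 + 1/2*9/10) = [1/4, 9/20) <- contains code 7/20
  'a': [0/1 + 1/2*9/10, 0/1 + 1/2*1/1) = [9/20, 1/2)
  emit 'd', narrow to [1/4, 9/20)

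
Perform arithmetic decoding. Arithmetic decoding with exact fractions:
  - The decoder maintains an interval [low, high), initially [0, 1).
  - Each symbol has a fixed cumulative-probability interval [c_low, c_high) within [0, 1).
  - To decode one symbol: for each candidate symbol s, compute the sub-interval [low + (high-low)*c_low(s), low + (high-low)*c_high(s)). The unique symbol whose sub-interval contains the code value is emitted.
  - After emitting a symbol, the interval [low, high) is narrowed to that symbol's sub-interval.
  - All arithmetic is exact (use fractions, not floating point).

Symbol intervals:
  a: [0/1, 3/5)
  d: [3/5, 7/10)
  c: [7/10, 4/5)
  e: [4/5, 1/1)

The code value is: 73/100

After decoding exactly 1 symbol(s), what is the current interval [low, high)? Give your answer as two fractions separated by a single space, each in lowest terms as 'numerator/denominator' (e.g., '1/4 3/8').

Step 1: interval [0/1, 1/1), width = 1/1 - 0/1 = 1/1
  'a': [0/1 + 1/1*0/1, 0/1 + 1/1*3/5) = [0/1, 3/5)
  'd': [0/1 + 1/1*3/5, 0/1 + 1/1*7/10) = [3/5, 7/10)
  'c': [0/1 + 1/1*7/10, 0/1 + 1/1*4/5) = [7/10, 4/5) <- contains code 73/100
  'e': [0/1 + 1/1*4/5, 0/1 + 1/1*1/1) = [4/5, 1/1)
  emit 'c', narrow to [7/10, 4/5)

Answer: 7/10 4/5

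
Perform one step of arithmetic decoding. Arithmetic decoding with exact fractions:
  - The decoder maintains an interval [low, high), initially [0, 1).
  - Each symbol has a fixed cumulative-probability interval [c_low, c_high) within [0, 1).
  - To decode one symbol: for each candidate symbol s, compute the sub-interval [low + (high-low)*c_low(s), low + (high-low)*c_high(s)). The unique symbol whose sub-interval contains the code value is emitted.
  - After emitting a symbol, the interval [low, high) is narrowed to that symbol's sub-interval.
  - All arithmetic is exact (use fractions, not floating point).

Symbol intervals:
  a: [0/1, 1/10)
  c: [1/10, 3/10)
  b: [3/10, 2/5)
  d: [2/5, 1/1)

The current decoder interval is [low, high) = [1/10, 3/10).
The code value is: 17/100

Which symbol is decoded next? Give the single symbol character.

Interval width = high − low = 3/10 − 1/10 = 1/5
Scaled code = (code − low) / width = (17/100 − 1/10) / 1/5 = 7/20
  a: [0/1, 1/10) 
  c: [1/10, 3/10) 
  b: [3/10, 2/5) ← scaled code falls here ✓
  d: [2/5, 1/1) 

Answer: b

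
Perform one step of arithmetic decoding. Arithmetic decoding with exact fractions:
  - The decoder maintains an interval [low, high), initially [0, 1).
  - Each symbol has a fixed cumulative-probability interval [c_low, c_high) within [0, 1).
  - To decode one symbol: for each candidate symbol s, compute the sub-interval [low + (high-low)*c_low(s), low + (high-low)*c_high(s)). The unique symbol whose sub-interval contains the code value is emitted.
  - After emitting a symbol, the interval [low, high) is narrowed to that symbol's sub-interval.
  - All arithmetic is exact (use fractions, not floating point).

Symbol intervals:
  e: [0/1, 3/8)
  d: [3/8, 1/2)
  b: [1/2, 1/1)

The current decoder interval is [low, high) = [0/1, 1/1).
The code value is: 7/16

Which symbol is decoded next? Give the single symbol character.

Interval width = high − low = 1/1 − 0/1 = 1/1
Scaled code = (code − low) / width = (7/16 − 0/1) / 1/1 = 7/16
  e: [0/1, 3/8) 
  d: [3/8, 1/2) ← scaled code falls here ✓
  b: [1/2, 1/1) 

Answer: d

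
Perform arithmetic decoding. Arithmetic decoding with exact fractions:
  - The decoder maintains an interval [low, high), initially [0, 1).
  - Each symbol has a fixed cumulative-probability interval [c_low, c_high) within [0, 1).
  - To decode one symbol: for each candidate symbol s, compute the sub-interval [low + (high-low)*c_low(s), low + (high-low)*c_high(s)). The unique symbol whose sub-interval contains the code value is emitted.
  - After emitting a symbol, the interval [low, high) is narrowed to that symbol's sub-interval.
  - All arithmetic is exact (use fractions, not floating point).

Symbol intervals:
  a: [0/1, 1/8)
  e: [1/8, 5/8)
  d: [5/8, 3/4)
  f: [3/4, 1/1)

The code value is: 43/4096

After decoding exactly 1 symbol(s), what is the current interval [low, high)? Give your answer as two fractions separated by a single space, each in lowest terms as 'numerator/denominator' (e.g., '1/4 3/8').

Answer: 0/1 1/8

Derivation:
Step 1: interval [0/1, 1/1), width = 1/1 - 0/1 = 1/1
  'a': [0/1 + 1/1*0/1, 0/1 + 1/1*1/8) = [0/1, 1/8) <- contains code 43/4096
  'e': [0/1 + 1/1*1/8, 0/1 + 1/1*5/8) = [1/8, 5/8)
  'd': [0/1 + 1/1*5/8, 0/1 + 1/1*3/4) = [5/8, 3/4)
  'f': [0/1 + 1/1*3/4, 0/1 + 1/1*1/1) = [3/4, 1/1)
  emit 'a', narrow to [0/1, 1/8)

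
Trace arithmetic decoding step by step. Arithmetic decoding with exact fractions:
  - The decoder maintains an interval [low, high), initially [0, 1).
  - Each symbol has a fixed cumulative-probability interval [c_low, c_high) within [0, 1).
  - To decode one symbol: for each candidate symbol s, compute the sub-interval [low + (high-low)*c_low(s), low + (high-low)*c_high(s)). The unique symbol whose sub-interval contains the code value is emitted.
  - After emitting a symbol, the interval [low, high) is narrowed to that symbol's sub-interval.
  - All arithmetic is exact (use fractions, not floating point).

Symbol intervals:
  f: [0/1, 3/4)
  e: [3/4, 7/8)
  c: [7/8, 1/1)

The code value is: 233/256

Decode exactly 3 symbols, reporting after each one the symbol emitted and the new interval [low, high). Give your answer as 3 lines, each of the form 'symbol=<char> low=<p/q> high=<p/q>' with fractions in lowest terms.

Step 1: interval [0/1, 1/1), width = 1/1 - 0/1 = 1/1
  'f': [0/1 + 1/1*0/1, 0/1 + 1/1*3/4) = [0/1, 3/4)
  'e': [0/1 + 1/1*3/4, 0/1 + 1/1*7/8) = [3/4, 7/8)
  'c': [0/1 + 1/1*7/8, 0/1 + 1/1*1/1) = [7/8, 1/1) <- contains code 233/256
  emit 'c', narrow to [7/8, 1/1)
Step 2: interval [7/8, 1/1), width = 1/1 - 7/8 = 1/8
  'f': [7/8 + 1/8*0/1, 7/8 + 1/8*3/4) = [7/8, 31/32) <- contains code 233/256
  'e': [7/8 + 1/8*3/4, 7/8 + 1/8*7/8) = [31/32, 63/64)
  'c': [7/8 + 1/8*7/8, 7/8 + 1/8*1/1) = [63/64, 1/1)
  emit 'f', narrow to [7/8, 31/32)
Step 3: interval [7/8, 31/32), width = 31/32 - 7/8 = 3/32
  'f': [7/8 + 3/32*0/1, 7/8 + 3/32*3/4) = [7/8, 121/128) <- contains code 233/256
  'e': [7/8 + 3/32*3/4, 7/8 + 3/32*7/8) = [121/128, 245/256)
  'c': [7/8 + 3/32*7/8, 7/8 + 3/32*1/1) = [245/256, 31/32)
  emit 'f', narrow to [7/8, 121/128)

Answer: symbol=c low=7/8 high=1/1
symbol=f low=7/8 high=31/32
symbol=f low=7/8 high=121/128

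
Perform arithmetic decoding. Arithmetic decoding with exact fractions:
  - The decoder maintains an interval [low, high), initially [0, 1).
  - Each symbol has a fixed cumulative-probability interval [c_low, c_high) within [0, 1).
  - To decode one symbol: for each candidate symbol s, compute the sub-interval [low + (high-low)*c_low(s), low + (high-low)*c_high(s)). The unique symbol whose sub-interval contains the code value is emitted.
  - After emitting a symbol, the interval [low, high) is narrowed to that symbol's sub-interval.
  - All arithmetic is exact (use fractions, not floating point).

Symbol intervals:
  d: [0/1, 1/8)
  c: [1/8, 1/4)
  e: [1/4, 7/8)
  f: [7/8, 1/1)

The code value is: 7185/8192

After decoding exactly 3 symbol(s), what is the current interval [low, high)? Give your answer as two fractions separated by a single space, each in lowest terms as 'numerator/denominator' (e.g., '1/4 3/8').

Answer: 449/512 225/256

Derivation:
Step 1: interval [0/1, 1/1), width = 1/1 - 0/1 = 1/1
  'd': [0/1 + 1/1*0/1, 0/1 + 1/1*1/8) = [0/1, 1/8)
  'c': [0/1 + 1/1*1/8, 0/1 + 1/1*1/4) = [1/8, 1/4)
  'e': [0/1 + 1/1*1/4, 0/1 + 1/1*7/8) = [1/4, 7/8)
  'f': [0/1 + 1/1*7/8, 0/1 + 1/1*1/1) = [7/8, 1/1) <- contains code 7185/8192
  emit 'f', narrow to [7/8, 1/1)
Step 2: interval [7/8, 1/1), width = 1/1 - 7/8 = 1/8
  'd': [7/8 + 1/8*0/1, 7/8 + 1/8*1/8) = [7/8, 57/64) <- contains code 7185/8192
  'c': [7/8 + 1/8*1/8, 7/8 + 1/8*1/4) = [57/64, 29/32)
  'e': [7/8 + 1/8*1/4, 7/8 + 1/8*7/8) = [29/32, 63/64)
  'f': [7/8 + 1/8*7/8, 7/8 + 1/8*1/1) = [63/64, 1/1)
  emit 'd', narrow to [7/8, 57/64)
Step 3: interval [7/8, 57/64), width = 57/64 - 7/8 = 1/64
  'd': [7/8 + 1/64*0/1, 7/8 + 1/64*1/8) = [7/8, 449/512)
  'c': [7/8 + 1/64*1/8, 7/8 + 1/64*1/4) = [449/512, 225/256) <- contains code 7185/8192
  'e': [7/8 + 1/64*1/4, 7/8 + 1/64*7/8) = [225/256, 455/512)
  'f': [7/8 + 1/64*7/8, 7/8 + 1/64*1/1) = [455/512, 57/64)
  emit 'c', narrow to [449/512, 225/256)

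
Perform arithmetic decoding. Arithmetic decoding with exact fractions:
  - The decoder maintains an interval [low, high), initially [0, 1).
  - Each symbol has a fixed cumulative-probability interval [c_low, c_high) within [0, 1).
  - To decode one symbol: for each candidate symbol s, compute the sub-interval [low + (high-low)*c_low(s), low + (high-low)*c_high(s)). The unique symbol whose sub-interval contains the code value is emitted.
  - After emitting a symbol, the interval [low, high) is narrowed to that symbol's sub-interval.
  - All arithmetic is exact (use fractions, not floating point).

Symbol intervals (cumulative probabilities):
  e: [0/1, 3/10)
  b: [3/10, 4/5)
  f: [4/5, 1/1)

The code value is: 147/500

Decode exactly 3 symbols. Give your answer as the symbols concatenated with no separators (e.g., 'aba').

Step 1: interval [0/1, 1/1), width = 1/1 - 0/1 = 1/1
  'e': [0/1 + 1/1*0/1, 0/1 + 1/1*3/10) = [0/1, 3/10) <- contains code 147/500
  'b': [0/1 + 1/1*3/10, 0/1 + 1/1*4/5) = [3/10, 4/5)
  'f': [0/1 + 1/1*4/5, 0/1 + 1/1*1/1) = [4/5, 1/1)
  emit 'e', narrow to [0/1, 3/10)
Step 2: interval [0/1, 3/10), width = 3/10 - 0/1 = 3/10
  'e': [0/1 + 3/10*0/1, 0/1 + 3/10*3/10) = [0/1, 9/100)
  'b': [0/1 + 3/10*3/10, 0/1 + 3/10*4/5) = [9/100, 6/25)
  'f': [0/1 + 3/10*4/5, 0/1 + 3/10*1/1) = [6/25, 3/10) <- contains code 147/500
  emit 'f', narrow to [6/25, 3/10)
Step 3: interval [6/25, 3/10), width = 3/10 - 6/25 = 3/50
  'e': [6/25 + 3/50*0/1, 6/25 + 3/50*3/10) = [6/25, 129/500)
  'b': [6/25 + 3/50*3/10, 6/25 + 3/50*4/5) = [129/500, 36/125)
  'f': [6/25 + 3/50*4/5, 6/25 + 3/50*1/1) = [36/125, 3/10) <- contains code 147/500
  emit 'f', narrow to [36/125, 3/10)

Answer: eff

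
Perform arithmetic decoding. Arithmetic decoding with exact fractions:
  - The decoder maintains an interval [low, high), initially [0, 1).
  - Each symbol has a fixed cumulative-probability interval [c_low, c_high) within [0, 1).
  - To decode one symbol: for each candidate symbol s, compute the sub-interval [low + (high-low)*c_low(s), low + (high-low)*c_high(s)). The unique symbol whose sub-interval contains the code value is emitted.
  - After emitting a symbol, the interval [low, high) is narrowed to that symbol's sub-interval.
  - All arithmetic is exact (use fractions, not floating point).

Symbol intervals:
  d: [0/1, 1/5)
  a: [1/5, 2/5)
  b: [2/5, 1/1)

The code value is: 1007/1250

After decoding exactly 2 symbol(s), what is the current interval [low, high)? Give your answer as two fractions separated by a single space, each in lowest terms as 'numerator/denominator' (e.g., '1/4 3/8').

Answer: 16/25 1/1

Derivation:
Step 1: interval [0/1, 1/1), width = 1/1 - 0/1 = 1/1
  'd': [0/1 + 1/1*0/1, 0/1 + 1/1*1/5) = [0/1, 1/5)
  'a': [0/1 + 1/1*1/5, 0/1 + 1/1*2/5) = [1/5, 2/5)
  'b': [0/1 + 1/1*2/5, 0/1 + 1/1*1/1) = [2/5, 1/1) <- contains code 1007/1250
  emit 'b', narrow to [2/5, 1/1)
Step 2: interval [2/5, 1/1), width = 1/1 - 2/5 = 3/5
  'd': [2/5 + 3/5*0/1, 2/5 + 3/5*1/5) = [2/5, 13/25)
  'a': [2/5 + 3/5*1/5, 2/5 + 3/5*2/5) = [13/25, 16/25)
  'b': [2/5 + 3/5*2/5, 2/5 + 3/5*1/1) = [16/25, 1/1) <- contains code 1007/1250
  emit 'b', narrow to [16/25, 1/1)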